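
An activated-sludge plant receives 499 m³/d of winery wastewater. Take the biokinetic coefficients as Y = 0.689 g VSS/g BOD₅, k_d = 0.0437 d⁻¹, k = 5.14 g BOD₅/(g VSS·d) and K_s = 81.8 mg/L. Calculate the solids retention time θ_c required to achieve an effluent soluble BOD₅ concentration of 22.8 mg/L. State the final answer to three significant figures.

θ_c ≈ 1.37 d

At the target effluent, Y k S/(K_s+S) = 0.689×5.14×22.8/104.6 = 0.7719 d⁻¹.
Then 1/θ_c = μ − k_d = 0.7719 − 0.0437 = 0.7282 d⁻¹, giving θ_c = 1.373 d.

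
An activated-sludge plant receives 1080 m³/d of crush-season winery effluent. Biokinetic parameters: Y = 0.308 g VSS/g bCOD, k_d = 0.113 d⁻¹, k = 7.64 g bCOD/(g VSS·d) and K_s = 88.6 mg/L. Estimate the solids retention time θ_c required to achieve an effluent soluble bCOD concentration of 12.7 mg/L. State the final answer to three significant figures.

At the target effluent, Y k S/(K_s+S) = 0.308×7.64×12.7/101.3 = 0.2950 d⁻¹.
θ_c = 1/(μ − k_d) = 1/(0.2950 − 0.113) = 1/0.1820 = 5.494 d.

θ_c ≈ 5.49 d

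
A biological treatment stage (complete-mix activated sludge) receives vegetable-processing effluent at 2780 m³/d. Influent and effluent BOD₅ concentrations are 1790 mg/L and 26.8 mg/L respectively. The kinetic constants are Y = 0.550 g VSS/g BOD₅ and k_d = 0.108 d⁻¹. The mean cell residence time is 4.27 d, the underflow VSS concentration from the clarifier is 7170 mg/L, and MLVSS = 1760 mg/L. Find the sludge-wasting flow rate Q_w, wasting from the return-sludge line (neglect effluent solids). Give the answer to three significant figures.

Steady-state biomass mass balance: V·X·(1 + k_d·θ_c) = Y·Q·(S₀ − S)·θ_c, so V = 0.550 × 2780 × (1790 − 26.8) × 4.27 / [1760 × (1 + 0.108 × 4.27)] = 1.15×10^7 / 2572 = 4476 m³.
Q_w = (V·X)/(θ_c X_r) = 4476 × 1760 / (4.27 × 7170) = 257.3 m³/d.

Q_w ≈ 257 m³/d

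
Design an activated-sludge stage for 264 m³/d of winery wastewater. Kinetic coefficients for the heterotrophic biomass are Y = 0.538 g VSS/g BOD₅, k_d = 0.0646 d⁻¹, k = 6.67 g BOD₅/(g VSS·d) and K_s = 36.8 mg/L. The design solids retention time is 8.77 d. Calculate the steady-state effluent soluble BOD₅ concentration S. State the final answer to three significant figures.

S ≈ 1.93 mg/L

Effluent substrate depends only on kinetics and SRT: S = K_s(1 + k_d θ_c) / [θ_c(Yk − k_d) − 1] = 36.8 × (1 + 0.0646 × 8.77) / [8.77 × (0.538 × 6.67 − 0.0646) − 1] = 57.65 / 29.90 = 1.928 mg/L.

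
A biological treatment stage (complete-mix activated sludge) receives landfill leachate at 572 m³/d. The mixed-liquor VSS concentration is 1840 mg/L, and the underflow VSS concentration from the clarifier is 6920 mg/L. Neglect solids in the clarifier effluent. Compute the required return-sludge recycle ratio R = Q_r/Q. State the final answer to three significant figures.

R ≈ 0.362

Mass balance around the secondary clarifier (neglecting effluent solids): R = X / (X_r − X) = 1840 / (6920 − 1840) = 0.3622.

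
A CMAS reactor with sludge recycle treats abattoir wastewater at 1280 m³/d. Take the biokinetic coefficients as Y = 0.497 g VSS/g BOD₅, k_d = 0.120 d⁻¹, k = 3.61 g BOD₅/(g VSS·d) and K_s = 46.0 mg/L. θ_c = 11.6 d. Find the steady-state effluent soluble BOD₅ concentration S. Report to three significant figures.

For a completely mixed reactor with recycle the Lawrence–McCarty relation gives S = K_s·(1 + k_d·θ_c) / [θ_c·(Y·k − k_d) − 1] = 46.0 × (1 + 0.120 × 11.6) / [11.6 × (0.497 × 3.61 − 0.120) − 1] = 110.0 / 18.42 = 5.973 mg/L.

S ≈ 5.97 mg/L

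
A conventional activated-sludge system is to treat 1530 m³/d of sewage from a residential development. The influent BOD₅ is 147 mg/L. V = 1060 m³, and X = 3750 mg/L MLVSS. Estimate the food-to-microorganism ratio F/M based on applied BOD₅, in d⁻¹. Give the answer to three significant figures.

F/M ≈ 0.0566 d⁻¹

F/M = applied load / biomass = Q·S₀/(V·X) = 1530 × 147 / (1060 × 3750) = 0.05658 d⁻¹.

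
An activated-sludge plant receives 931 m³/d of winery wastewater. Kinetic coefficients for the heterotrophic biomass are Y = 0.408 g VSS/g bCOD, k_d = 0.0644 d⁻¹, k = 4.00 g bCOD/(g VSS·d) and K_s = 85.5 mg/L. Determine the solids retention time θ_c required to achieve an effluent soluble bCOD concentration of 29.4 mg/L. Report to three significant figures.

θ_c ≈ 2.83 d

From 1/θ_c = Y·k·S/(K_s + S) − k_d: Y·k·S/(K_s+S) = 0.408 × 4.00 × 29.4 / (85.5 + 29.4) = 0.4176 d⁻¹.
θ_c = 1/(μ − k_d) = 1/(0.4176 − 0.0644) = 1/0.3532 = 2.831 d.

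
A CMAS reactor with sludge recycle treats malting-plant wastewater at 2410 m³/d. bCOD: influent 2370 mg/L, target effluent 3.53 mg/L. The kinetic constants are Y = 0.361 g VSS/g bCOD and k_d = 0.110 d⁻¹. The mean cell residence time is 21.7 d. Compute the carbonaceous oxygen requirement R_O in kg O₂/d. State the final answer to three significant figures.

Y_obs = Y / (1 + k_d θ_c) = 0.361 / (1 + 0.110 × 21.7) = 0.361 / 3.387 = 0.1066.
Mass of bCOD removed per day: Q(S₀ − S) = 2410 × 2366 g/m³ = 5703 kg/d.
Net sludge production P_X = 0.1066 × 5703 = 607.9 kg VSS/d.
R_O = Q·ΔS − 1.42 P_X = 5703 − 863.2 = 4840 kg O₂/d.

R_O ≈ 4840 kg O₂/d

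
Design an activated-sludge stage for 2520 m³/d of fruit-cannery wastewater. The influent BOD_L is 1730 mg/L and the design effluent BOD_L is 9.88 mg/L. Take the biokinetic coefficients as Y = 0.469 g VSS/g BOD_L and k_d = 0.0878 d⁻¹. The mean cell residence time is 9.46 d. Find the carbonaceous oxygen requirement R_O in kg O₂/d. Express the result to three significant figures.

R_O ≈ 2760 kg O₂/d

Observed yield with endogenous decay: Y_obs = Y / (1 + k_d·θ_c) = 0.469 / (1 + 0.0878 × 9.46) = 0.469 / 1.831 = 0.2562 g VSS/g BOD_L.
ΔS = 1730 − 9.88 = 1720 mg/L, so the substrate removal rate is 2520 × 1720/1000 = 4335 kg BOD_L/d.
Biomass synthesised: P_X = Y_obs × 4335 = 1111 kg VSS/d.
R_O = Q·(S₀ − S) − 1.42·P_X = 4335 − 1.42 × 1111 = 2758 kg O₂/d.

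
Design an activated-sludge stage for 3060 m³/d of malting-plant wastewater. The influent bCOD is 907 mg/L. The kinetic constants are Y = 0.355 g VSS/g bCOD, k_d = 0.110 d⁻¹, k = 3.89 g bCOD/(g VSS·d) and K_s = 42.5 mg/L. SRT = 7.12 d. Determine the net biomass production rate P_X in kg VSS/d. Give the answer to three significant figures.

P_X ≈ 547 kg VSS/d

From the Monod/SRT balance for a CMAS, S = K_s·(1+k_d θ_c)/[θ_c·(Y k − k_d) − 1] = 42.5 × (1 + 0.110 × 7.12) / [7.12 × (0.355 × 3.89 − 0.110) − 1] = 75.79 / 8.049 = 9.415 mg/L.
Correct the yield for decay: Y_obs = Y/(1 + k_d θ_c) = 0.355 / (1 + 0.110 × 7.12) = 0.355 / 1.783 = 0.1991.
ΔS = 907 − 9.42 = 897.6 mg/L, so the substrate removal rate is 3060 × 897.6/1000 = 2747 kg bCOD/d.
So the net sludge growth is P_X = 0.1991 × 2747 = 546.8 kg VSS/d.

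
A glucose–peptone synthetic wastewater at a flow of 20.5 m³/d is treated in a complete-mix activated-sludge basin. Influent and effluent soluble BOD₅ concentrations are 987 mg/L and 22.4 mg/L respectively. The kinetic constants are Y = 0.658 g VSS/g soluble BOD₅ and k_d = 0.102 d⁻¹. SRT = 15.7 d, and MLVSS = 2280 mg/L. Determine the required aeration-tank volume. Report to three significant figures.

Rearranging the biomass balance for a CMAS with decay, V = Y·Q·ΔS·θ_c / [X·(1+k_d θ_c)] = 0.658 × 20.5 × (987 − 22.4) × 15.7 / [2280 × (1 + 0.102 × 15.7)] = 2.04×10^5 / 5931 = 34.44 m³.

V ≈ 34.4 m³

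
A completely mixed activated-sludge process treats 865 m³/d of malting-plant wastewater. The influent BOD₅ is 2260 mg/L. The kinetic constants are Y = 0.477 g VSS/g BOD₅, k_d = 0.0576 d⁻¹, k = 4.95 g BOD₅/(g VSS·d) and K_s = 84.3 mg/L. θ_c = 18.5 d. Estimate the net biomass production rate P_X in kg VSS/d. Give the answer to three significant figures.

Effluent substrate depends only on kinetics and SRT: S = K_s(1 + k_d θ_c) / [θ_c(Yk − k_d) − 1] = 84.3 × (1 + 0.0576 × 18.5) / [18.5 × (0.477 × 4.95 − 0.0576) − 1] = 174.1 / 41.62 = 4.184 mg/L.
Observed yield with endogenous decay: Y_obs = Y / (1 + k_d·θ_c) = 0.477 / (1 + 0.0576 × 18.5) = 0.477 / 2.066 = 0.2309 g VSS/g BOD₅.
ΔS = 2260 − 4.18 = 2256 mg/L, so the substrate removal rate is 865 × 2256/1000 = 1951 kg BOD₅/d.
Net biomass production P_X = Y_obs × Q·(S₀ − S) = 0.2309 × 1951 = 450.6 kg VSS/d.

P_X ≈ 451 kg VSS/d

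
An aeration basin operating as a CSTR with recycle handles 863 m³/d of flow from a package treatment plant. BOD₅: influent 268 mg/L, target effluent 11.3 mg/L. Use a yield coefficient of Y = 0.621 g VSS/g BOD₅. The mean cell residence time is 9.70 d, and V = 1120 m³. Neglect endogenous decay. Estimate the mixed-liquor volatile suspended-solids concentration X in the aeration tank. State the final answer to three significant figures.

X = Y·Q·ΔS·θ_c / V = 0.621 × 863 × (268 − 11.3) × 9.70 / 1120 = 1191 mg/L.

X ≈ 1190 mg/L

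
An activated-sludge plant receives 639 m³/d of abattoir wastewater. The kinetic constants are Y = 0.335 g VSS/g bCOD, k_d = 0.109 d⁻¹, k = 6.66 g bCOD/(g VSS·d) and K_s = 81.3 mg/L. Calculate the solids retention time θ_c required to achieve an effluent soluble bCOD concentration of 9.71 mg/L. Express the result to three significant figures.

θ_c ≈ 7.75 d

Specific growth rate at S = 9.71 mg/L: μ = YkS/(K_s+S) = 0.335·6.66·9.71/(81.3+9.71) = 0.2380 d⁻¹.
θ_c = 1/(μ − k_d) = 1/(0.2380 − 0.109) = 1/0.1290 = 7.750 d.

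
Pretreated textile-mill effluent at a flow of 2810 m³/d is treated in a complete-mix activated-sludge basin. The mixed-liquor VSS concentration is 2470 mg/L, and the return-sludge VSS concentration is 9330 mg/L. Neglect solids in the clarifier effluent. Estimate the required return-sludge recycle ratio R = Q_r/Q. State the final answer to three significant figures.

R ≈ 0.360

Mass balance around the secondary clarifier (neglecting effluent solids): R = X / (X_r − X) = 2470 / (9330 − 2470) = 0.3601.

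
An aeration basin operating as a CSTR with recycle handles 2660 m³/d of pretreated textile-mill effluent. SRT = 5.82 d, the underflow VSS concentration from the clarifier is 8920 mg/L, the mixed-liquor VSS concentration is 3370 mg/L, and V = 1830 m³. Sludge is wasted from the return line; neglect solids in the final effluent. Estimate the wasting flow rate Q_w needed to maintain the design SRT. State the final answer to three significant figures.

Q_w = (V·X)/(θ_c X_r) = 1830 × 3370 / (5.82 × 8920) = 118.8 m³/d.

Q_w ≈ 119 m³/d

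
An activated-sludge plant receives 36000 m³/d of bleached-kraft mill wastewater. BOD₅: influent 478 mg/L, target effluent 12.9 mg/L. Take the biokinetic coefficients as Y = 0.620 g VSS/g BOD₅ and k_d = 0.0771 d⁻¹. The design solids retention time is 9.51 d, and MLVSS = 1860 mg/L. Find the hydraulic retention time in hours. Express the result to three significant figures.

From the SRT design equation V = Y Q (S₀−S) θ_c / [X (1 + k_d θ_c)] = 0.620 × 36000 × (478 − 12.9) × 9.51 / [1860 × (1 + 0.0771 × 9.51)] = 9.87×10^7 / 3224 = 30623 m³.
τ = V/Q = 30623/36000 = 0.8507 d, or 20.42 h.

τ ≈ 20.4 h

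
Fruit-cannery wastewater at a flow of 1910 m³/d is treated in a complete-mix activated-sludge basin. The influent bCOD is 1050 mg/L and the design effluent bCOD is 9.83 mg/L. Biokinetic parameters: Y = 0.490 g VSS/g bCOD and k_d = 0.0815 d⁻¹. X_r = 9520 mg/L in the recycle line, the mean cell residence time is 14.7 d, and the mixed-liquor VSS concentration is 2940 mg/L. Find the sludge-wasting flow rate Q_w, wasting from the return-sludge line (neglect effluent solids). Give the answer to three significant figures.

Q_w ≈ 46.5 m³/d

Steady-state biomass mass balance: V·X·(1 + k_d·θ_c) = Y·Q·(S₀ − S)·θ_c, so V = 0.490 × 1910 × (1050 − 9.83) × 14.7 / [2940 × (1 + 0.0815 × 14.7)] = 1.43×10^7 / 6462 = 2214 m³.
θ_c = V·X/(Q_w·X_r) when wasting from the recycle, so Q_w = V·X/(θ_c·X_r) = 2214 × 2940 / (14.7 × 9520) = 46.52 m³/d.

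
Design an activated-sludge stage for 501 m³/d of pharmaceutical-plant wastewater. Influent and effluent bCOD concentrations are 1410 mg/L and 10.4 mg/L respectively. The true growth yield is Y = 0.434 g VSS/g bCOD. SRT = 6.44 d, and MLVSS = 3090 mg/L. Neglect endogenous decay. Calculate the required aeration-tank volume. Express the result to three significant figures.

Biomass mass balance (decay neglected): V·X = Y·Q·(S₀ − S)·θ_c, so V = 0.434 × 501 × (1410 − 10.4) × 6.44 / 3090 = 634.2 m³.

V ≈ 634 m³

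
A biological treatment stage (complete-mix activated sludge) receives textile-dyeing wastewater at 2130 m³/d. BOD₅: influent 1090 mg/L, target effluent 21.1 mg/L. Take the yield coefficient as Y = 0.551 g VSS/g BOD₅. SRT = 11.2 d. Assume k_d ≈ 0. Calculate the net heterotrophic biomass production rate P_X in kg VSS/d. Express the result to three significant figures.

No decay correction is needed, so Y_obs = Y = 0.551.
ΔS = 1090 − 21.1 = 1069 mg/L, so the substrate removal rate is 2130 × 1069/1000 = 2277 kg BOD₅/d.
Net biomass production P_X = Y_obs × Q·(S₀ − S) = 0.5510 × 2277 = 1254 kg VSS/d.

P_X ≈ 1250 kg VSS/d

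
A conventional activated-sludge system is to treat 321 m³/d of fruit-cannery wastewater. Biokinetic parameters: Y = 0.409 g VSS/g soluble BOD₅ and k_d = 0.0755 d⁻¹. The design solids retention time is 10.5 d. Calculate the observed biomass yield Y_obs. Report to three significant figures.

Y_obs = Y / (1 + k_d θ_c) = 0.409 / (1 + 0.0755 × 10.5) = 0.409 / 1.793 = 0.2281.

Y_obs ≈ 0.228 g VSS/g soluble BOD₅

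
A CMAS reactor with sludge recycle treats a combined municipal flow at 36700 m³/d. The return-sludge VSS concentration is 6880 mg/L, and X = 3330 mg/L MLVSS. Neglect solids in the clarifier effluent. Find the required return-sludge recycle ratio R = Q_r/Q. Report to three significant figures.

R = Q_r/Q = X/(X_r − X) = 3330 / (6880 − 3330) = 0.9380.

R ≈ 0.938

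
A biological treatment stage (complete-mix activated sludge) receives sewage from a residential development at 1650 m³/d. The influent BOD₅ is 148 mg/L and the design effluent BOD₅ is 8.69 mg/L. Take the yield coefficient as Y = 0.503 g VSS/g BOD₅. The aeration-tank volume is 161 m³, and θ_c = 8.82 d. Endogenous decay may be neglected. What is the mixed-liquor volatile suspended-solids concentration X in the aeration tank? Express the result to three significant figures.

X = Y·Q·ΔS·θ_c / V = 0.503 × 1650 × (148 − 8.69) × 8.82 / 161 = 6334 mg/L.

X ≈ 6330 mg/L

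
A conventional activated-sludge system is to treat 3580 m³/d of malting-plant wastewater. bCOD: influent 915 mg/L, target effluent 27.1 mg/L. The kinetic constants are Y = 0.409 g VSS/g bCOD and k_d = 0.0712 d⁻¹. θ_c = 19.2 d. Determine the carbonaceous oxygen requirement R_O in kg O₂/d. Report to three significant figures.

Correct the yield for decay: Y_obs = Y/(1 + k_d θ_c) = 0.409 / (1 + 0.0712 × 19.2) = 0.409 / 2.367 = 0.1728.
Substrate removed = Q·(S₀ − S) = 3580 m³/d × (915 − 27.1) g/m³ = 3.18×10^6 g/d = 3179 kg/d.
P_X = Y_obs·Q·(S₀ − S) = 0.1728 × 3179 = 549.2 kg VSS/d.
R_O = Q·(S₀ − S) − 1.42·P_X = 3179 − 1.42 × 549.2 = 2399 kg O₂/d.

R_O ≈ 2400 kg O₂/d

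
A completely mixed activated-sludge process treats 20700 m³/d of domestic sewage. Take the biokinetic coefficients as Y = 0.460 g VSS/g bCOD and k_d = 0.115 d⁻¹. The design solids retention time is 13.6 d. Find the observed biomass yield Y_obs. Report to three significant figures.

The observed yield is Y_obs = Y/(1 + k_d·θ_c) = 0.460 / (1 + 0.115 × 13.6) = 0.460 / 2.564 = 0.1794 g VSS per g bCOD removed.

Y_obs ≈ 0.179 g VSS/g bCOD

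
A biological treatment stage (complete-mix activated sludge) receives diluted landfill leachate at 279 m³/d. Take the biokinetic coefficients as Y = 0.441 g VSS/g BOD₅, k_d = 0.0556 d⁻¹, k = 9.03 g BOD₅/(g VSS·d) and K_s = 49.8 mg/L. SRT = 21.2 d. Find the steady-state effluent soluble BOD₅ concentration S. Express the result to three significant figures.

S ≈ 1.32 mg/L

For a completely mixed reactor with recycle the Lawrence–McCarty relation gives S = K_s·(1 + k_d·θ_c) / [θ_c·(Y·k − k_d) − 1] = 49.8 × (1 + 0.0556 × 21.2) / [21.2 × (0.441 × 9.03 − 0.0556) − 1] = 108.5 / 82.24 = 1.319 mg/L.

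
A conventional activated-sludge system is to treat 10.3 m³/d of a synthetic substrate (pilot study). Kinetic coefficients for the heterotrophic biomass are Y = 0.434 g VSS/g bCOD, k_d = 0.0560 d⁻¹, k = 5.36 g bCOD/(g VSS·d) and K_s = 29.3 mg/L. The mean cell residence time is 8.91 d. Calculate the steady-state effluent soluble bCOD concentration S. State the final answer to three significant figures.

For a completely mixed reactor with recycle the Lawrence–McCarty relation gives S = K_s·(1 + k_d·θ_c) / [θ_c·(Y·k − k_d) − 1] = 29.3 × (1 + 0.0560 × 8.91) / [8.91 × (0.434 × 5.36 − 0.0560) − 1] = 43.92 / 19.23 = 2.284 mg/L.

S ≈ 2.28 mg/L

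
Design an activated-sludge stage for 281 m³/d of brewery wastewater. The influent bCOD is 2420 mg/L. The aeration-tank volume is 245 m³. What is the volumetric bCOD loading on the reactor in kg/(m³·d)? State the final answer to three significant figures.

Volumetric loading L_v = Q·S₀ / V = 281 × 2420 g/m³ / 245.0 m³ = 2776 g/(m³·d) = 2.776 kg bCOD/(m³·d).

L_v ≈ 2.78 kg bCOD/(m³·d)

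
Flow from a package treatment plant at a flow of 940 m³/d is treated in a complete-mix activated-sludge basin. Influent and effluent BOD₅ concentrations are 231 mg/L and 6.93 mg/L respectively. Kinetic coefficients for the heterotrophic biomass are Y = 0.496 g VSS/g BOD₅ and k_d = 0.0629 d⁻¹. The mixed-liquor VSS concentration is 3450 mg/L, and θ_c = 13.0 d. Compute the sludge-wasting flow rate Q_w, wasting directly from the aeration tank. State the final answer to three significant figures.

Q_w ≈ 16.7 m³/d

Rearranging the biomass balance for a CMAS with decay, V = Y·Q·ΔS·θ_c / [X·(1+k_d θ_c)] = 0.496 × 940 × (231 − 6.93) × 13.0 / [3450 × (1 + 0.0629 × 13.0)] = 1.36×10^6 / 6271 = 216.6 m³.
For wasting at MLVSS concentration, Q_w = V/θ_c = 216.6/13.0 = 16.66 m³/d.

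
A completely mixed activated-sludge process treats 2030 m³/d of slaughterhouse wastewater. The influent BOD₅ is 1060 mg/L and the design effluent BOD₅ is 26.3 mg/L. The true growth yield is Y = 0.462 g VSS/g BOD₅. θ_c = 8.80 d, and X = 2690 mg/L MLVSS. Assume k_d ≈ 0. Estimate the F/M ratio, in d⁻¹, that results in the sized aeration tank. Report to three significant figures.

F/M ≈ 0.252 d⁻¹

With k_d = 0 the design equation reduces to V = Y Q (S₀−S) θ_c / X = 0.462 × 2030 × (1060 − 26.3) × 8.80 / 2690 = 3171 m³.
F/M = applied load / biomass = Q·S₀/(V·X) = 2030 × 1060 / (3171 × 2690) = 0.2522 d⁻¹.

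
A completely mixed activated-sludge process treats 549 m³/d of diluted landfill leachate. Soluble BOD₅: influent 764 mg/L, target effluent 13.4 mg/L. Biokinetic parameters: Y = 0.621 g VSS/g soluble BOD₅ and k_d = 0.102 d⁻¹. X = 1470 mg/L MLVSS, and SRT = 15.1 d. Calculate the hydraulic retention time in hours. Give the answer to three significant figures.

τ ≈ 45.2 h

Rearranging the biomass balance for a CMAS with decay, V = Y·Q·ΔS·θ_c / [X·(1+k_d θ_c)] = 0.621 × 549 × (764 − 13.4) × 15.1 / [1470 × (1 + 0.102 × 15.1)] = 3.86×10^6 / 3734 = 1035 m³.
HRT = V/Q = 1035 m³ / 549 m³·d⁻¹ = 1.885 d × 24 = 45.24 h.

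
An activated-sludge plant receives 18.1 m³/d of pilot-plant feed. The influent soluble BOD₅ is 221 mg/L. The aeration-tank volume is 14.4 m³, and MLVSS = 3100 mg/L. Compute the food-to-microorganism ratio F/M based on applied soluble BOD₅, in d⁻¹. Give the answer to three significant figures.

F/M ≈ 0.0896 d⁻¹

F/M = Q·S₀ / (V·X) = 18.1 × 221 / (14.40 × 3100) = 0.08961 g soluble BOD₅·(g VSS·d)⁻¹.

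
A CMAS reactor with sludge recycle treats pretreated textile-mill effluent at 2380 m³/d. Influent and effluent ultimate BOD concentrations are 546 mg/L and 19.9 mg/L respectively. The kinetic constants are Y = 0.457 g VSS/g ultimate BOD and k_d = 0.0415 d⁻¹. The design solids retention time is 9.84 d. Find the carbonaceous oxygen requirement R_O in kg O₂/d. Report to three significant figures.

Observed yield with endogenous decay: Y_obs = Y / (1 + k_d·θ_c) = 0.457 / (1 + 0.0415 × 9.84) = 0.457 / 1.408 = 0.3245 g VSS/g ultimate BOD.
Mass of ultimate BOD removed per day: Q(S₀ − S) = 2380 × 526.1 g/m³ = 1252 kg/d.
P_X = Y_obs·Q·(S₀ − S) = 0.3245 × 1252 = 406.3 kg VSS/d.
R_O = Q·ΔS − 1.42 P_X = 1252 − 576.9 = 675.2 kg O₂/d.

R_O ≈ 675 kg O₂/d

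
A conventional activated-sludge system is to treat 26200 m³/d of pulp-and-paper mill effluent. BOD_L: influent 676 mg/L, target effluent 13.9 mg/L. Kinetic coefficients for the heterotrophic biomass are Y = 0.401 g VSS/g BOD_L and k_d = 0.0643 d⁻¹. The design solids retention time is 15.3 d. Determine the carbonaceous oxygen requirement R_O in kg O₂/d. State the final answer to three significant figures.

R_O ≈ 12400 kg O₂/d

The observed yield is Y_obs = Y/(1 + k_d·θ_c) = 0.401 / (1 + 0.0643 × 15.3) = 0.401 / 1.984 = 0.2021 g VSS per g BOD_L removed.
ΔS = 676 − 13.9 = 662.1 mg/L, so the substrate removal rate is 26200 × 662.1/1000 = 17347 kg BOD_L/d.
Biomass synthesised: P_X = Y_obs × 17347 = 3506 kg VSS/d.
Carbonaceous O₂ demand = substrate oxidised − cell-mass equivalent = 17347 − 1.42 × 3506 = 12368 kg O₂/d.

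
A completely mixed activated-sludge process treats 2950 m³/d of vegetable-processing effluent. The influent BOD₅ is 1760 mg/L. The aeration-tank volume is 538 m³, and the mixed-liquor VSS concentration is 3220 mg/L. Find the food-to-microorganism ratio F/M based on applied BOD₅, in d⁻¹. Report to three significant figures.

F/M ≈ 3.00 d⁻¹

F/M = Q·S₀ / (V·X) = 2950 × 1760 / (538.0 × 3220) = 2.997 g BOD₅·(g VSS·d)⁻¹.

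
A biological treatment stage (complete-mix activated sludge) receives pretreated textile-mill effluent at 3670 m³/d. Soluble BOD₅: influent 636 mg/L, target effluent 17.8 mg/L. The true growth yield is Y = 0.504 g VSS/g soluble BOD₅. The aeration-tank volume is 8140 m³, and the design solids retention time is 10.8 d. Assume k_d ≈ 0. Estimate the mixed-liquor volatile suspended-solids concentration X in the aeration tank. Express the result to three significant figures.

Without decay, X = Y Q (S₀−S) θ_c / V = 0.504 × 3670 × (636 − 17.8) × 10.8 / 8140 = 1517 mg/L.

X ≈ 1520 mg/L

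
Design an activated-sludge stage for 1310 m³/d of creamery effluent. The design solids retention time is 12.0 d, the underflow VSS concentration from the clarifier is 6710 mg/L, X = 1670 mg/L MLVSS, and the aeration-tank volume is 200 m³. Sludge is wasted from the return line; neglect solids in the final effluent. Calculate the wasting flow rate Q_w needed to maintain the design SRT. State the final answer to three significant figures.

Wasting from the return line (neglecting effluent solids): Q_w = V·X / (θ_c·X_r) = 200.0 × 1670 / (12.0 × 6710) = 4.148 m³/d.

Q_w ≈ 4.15 m³/d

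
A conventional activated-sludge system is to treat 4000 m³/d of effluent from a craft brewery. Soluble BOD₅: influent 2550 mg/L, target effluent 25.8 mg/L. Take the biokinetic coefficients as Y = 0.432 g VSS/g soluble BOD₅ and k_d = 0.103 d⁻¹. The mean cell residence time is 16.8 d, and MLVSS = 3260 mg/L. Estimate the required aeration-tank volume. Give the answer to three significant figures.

Rearranging the biomass balance for a CMAS with decay, V = Y·Q·ΔS·θ_c / [X·(1+k_d θ_c)] = 0.432 × 4000 × (2550 − 25.8) × 16.8 / [3260 × (1 + 0.103 × 16.8)] = 7.33×10^7 / 8901 = 8233 m³.

V ≈ 8230 m³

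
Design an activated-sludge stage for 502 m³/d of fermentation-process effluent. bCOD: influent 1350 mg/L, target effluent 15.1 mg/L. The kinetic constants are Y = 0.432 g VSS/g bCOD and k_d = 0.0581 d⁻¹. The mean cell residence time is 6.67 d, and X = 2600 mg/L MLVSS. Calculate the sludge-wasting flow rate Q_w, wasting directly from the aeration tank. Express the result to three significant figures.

Q_w ≈ 80.2 m³/d

Steady-state biomass mass balance: V·X·(1 + k_d·θ_c) = Y·Q·(S₀ − S)·θ_c, so V = 0.432 × 502 × (1350 − 15.1) × 6.67 / [2600 × (1 + 0.0581 × 6.67)] = 1.93×10^6 / 3608 = 535.2 m³.
With mixed-liquor wasting, θ_c = V/Q_w, so Q_w = V/θ_c = 535.2/6.67 = 80.25 m³/d.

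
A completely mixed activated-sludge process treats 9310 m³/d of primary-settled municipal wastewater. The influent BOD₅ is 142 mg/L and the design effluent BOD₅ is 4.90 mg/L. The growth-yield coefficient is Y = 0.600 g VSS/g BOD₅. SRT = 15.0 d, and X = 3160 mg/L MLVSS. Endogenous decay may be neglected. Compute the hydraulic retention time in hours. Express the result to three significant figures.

Biomass mass balance (decay neglected): V·X = Y·Q·(S₀ − S)·θ_c, so V = 0.600 × 9310 × (142 − 4.90) × 15.0 / 3160 = 3635 m³.
Hydraulic retention time τ = V/Q = 3635 / 9310 = 0.3905 d = 9.371 h.

τ ≈ 9.37 h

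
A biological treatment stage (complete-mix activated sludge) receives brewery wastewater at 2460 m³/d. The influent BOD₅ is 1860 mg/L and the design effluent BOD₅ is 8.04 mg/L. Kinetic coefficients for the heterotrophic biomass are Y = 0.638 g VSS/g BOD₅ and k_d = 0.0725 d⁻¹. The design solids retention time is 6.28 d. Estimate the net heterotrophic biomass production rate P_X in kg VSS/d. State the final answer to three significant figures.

Observed yield with endogenous decay: Y_obs = Y / (1 + k_d·θ_c) = 0.638 / (1 + 0.0725 × 6.28) = 0.638 / 1.455 = 0.4384 g VSS/g BOD₅.
Mass of BOD₅ removed per day: Q(S₀ − S) = 2460 × 1852 g/m³ = 4556 kg/d.
Biomass produced: P_X = Y_obs·Q·ΔS = 0.4384 × 4556 ≈ 1997 kg VSS/d.

P_X ≈ 2000 kg VSS/d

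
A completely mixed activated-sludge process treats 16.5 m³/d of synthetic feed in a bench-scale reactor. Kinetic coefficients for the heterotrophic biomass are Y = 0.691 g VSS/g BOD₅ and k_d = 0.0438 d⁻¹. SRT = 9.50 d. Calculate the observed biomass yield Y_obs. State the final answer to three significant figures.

Correct the yield for decay: Y_obs = Y/(1 + k_d θ_c) = 0.691 / (1 + 0.0438 × 9.50) = 0.691 / 1.416 = 0.4880.

Y_obs ≈ 0.488 g VSS/g BOD₅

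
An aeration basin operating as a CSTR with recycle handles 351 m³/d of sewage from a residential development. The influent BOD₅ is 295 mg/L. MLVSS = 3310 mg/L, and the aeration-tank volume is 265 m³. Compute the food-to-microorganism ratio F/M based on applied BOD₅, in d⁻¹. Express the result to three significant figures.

F/M ≈ 0.118 d⁻¹

F/M = applied load / biomass = Q·S₀/(V·X) = 351 × 295 / (265.0 × 3310) = 0.1180 d⁻¹.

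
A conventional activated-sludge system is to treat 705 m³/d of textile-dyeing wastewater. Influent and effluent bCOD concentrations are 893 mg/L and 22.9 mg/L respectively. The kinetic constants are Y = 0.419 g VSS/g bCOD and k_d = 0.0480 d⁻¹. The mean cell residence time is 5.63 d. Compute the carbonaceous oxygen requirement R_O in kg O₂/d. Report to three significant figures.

R_O ≈ 326 kg O₂/d

The observed yield is Y_obs = Y/(1 + k_d·θ_c) = 0.419 / (1 + 0.0480 × 5.63) = 0.419 / 1.270 = 0.3299 g VSS per g bCOD removed.
Q·(S₀ − S) = 705 × (893 − 22.9) × 10⁻³ = 613.4 kg/d removed.
Biomass synthesised: P_X = Y_obs × 613.4 = 202.3 kg VSS/d.
R_O = Q·(S₀ − S) − 1.42·P_X = 613.4 − 1.42 × 202.3 = 326.1 kg O₂/d.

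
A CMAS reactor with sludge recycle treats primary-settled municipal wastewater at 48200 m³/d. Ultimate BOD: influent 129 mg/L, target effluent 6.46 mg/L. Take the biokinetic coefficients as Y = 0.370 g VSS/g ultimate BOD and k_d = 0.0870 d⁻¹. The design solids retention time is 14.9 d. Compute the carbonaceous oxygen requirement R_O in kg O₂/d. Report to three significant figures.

R_O ≈ 4560 kg O₂/d

Y_obs = Y / (1 + k_d θ_c) = 0.370 / (1 + 0.0870 × 14.9) = 0.370 / 2.296 = 0.1611.
Substrate removed = Q·(S₀ − S) = 48200 m³/d × (129 − 6.46) g/m³ = 5.91×10^6 g/d = 5906 kg/d.
Net sludge production P_X = 0.1611 × 5906 = 951.7 kg VSS/d.
R_O = Q·(S₀ − S) − 1.42·P_X = 5906 − 1.42 × 951.7 = 4555 kg O₂/d.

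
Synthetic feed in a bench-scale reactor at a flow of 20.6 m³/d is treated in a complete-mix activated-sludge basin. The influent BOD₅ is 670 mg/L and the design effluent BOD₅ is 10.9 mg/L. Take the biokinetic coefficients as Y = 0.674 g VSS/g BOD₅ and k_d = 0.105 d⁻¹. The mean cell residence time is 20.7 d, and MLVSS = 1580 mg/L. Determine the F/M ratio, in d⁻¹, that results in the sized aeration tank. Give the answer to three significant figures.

Steady-state biomass mass balance: V·X·(1 + k_d·θ_c) = Y·Q·(S₀ − S)·θ_c, so V = 0.674 × 20.6 × (670 − 10.9) × 20.7 / [1580 × (1 + 0.105 × 20.7)] = 1.89×10^5 / 5014 = 37.78 m³.
F/M = Q·S₀ / (V·X) = 20.6 × 670 / (37.78 × 1580) = 0.2312 g BOD₅·(g VSS·d)⁻¹.

F/M ≈ 0.231 d⁻¹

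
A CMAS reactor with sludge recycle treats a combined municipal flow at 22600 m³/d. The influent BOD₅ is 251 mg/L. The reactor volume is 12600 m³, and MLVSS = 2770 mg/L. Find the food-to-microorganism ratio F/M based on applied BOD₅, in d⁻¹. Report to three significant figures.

F/M = Q·S₀ / (V·X) = 22600 × 251 / (12600 × 2770) = 0.1625 g BOD₅·(g VSS·d)⁻¹.

F/M ≈ 0.163 d⁻¹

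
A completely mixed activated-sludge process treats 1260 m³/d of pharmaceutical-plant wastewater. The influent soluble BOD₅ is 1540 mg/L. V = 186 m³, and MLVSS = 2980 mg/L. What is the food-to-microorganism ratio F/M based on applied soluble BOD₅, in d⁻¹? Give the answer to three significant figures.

F/M ≈ 3.50 d⁻¹

F/M = applied load / biomass = Q·S₀/(V·X) = 1260 × 1540 / (186.0 × 2980) = 3.501 d⁻¹.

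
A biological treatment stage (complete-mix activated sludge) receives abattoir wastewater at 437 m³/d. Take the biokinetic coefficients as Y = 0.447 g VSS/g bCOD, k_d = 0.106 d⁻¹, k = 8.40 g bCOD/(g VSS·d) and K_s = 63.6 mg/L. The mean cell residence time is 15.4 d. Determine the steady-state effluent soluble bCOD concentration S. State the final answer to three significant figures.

From the Monod/SRT balance for a CMAS, S = K_s·(1+k_d θ_c)/[θ_c·(Y k − k_d) − 1] = 63.6 × (1 + 0.106 × 15.4) / [15.4 × (0.447 × 8.40 − 0.106) − 1] = 167.4 / 55.19 = 3.033 mg/L.

S ≈ 3.03 mg/L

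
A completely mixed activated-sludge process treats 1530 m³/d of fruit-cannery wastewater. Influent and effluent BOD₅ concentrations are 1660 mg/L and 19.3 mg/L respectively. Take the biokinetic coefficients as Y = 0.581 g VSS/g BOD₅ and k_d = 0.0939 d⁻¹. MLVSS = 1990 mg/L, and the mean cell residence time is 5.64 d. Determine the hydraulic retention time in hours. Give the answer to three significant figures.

τ ≈ 42.4 h

Rearranging the biomass balance for a CMAS with decay, V = Y·Q·ΔS·θ_c / [X·(1+k_d θ_c)] = 0.581 × 1530 × (1660 − 19.3) × 5.64 / [1990 × (1 + 0.0939 × 5.64)] = 8.23×10^6 / 3044 = 2702 m³.
HRT = V/Q = 2702 m³ / 1530 m³·d⁻¹ = 1.766 d × 24 = 42.39 h.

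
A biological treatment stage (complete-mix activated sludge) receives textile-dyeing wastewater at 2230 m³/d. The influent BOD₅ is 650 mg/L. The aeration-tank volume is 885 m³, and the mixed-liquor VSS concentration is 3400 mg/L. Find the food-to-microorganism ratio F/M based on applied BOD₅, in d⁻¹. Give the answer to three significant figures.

F/M = Q·S₀ / (V·X) = 2230 × 650 / (885.0 × 3400) = 0.4817 g BOD₅·(g VSS·d)⁻¹.

F/M ≈ 0.482 d⁻¹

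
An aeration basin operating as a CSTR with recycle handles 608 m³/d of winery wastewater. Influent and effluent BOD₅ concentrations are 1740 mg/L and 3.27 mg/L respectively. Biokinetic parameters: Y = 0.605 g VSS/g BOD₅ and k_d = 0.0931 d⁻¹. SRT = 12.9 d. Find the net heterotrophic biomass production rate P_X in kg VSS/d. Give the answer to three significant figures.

Observed yield with endogenous decay: Y_obs = Y / (1 + k_d·θ_c) = 0.605 / (1 + 0.0931 × 12.9) = 0.605 / 2.201 = 0.2749 g VSS/g BOD₅.
Substrate removed = Q·(S₀ − S) = 608 m³/d × (1740 − 3.27) g/m³ = 1.06×10^6 g/d = 1056 kg/d.
Biomass produced: P_X = Y_obs·Q·ΔS = 0.2749 × 1056 ≈ 290.3 kg VSS/d.

P_X ≈ 290 kg VSS/d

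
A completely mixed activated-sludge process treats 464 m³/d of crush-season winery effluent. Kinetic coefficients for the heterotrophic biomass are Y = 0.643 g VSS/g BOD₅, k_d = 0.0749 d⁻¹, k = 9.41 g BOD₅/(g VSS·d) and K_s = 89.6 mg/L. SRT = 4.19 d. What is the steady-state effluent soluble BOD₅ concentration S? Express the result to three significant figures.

For a completely mixed reactor with recycle the Lawrence–McCarty relation gives S = K_s·(1 + k_d·θ_c) / [θ_c·(Y·k − k_d) − 1] = 89.6 × (1 + 0.0749 × 4.19) / [4.19 × (0.643 × 9.41 − 0.0749) − 1] = 117.7 / 24.04 = 4.897 mg/L.

S ≈ 4.90 mg/L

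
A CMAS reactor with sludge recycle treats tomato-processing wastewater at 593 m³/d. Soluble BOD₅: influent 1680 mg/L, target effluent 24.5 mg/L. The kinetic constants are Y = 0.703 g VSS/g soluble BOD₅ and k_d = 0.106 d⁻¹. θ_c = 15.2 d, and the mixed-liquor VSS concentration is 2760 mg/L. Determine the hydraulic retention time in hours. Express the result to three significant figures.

Rearranging the biomass balance for a CMAS with decay, V = Y·Q·ΔS·θ_c / [X·(1+k_d θ_c)] = 0.703 × 593 × (1680 − 24.5) × 15.2 / [2760 × (1 + 0.106 × 15.2)] = 1.05×10^7 / 7207 = 1456 m³.
Hydraulic retention time τ = V/Q = 1456 / 593 = 2.455 d = 58.91 h.

τ ≈ 58.9 h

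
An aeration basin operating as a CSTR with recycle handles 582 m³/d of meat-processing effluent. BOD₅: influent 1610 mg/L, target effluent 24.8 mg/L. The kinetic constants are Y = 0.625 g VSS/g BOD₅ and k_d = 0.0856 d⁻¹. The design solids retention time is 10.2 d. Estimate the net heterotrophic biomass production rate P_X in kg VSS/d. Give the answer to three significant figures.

Y_obs = Y / (1 + k_d θ_c) = 0.625 / (1 + 0.0856 × 10.2) = 0.625 / 1.873 = 0.3337.
Q·(S₀ − S) = 582 × (1610 − 24.8) × 10⁻³ = 922.6 kg/d removed.
So the net sludge growth is P_X = 0.3337 × 922.6 = 307.8 kg VSS/d.

P_X ≈ 308 kg VSS/d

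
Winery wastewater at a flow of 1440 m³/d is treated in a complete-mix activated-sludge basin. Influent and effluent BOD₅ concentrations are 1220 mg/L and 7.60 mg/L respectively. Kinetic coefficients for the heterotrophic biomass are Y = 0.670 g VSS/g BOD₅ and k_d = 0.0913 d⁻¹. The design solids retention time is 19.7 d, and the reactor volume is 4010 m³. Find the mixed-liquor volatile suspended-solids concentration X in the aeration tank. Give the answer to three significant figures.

X = Y·Q·ΔS·θ_c / [V·(1 + k_d θ_c)] = 0.670 × 1440 × (1220 − 7.60) × 19.7 / [4010 × (1 + 0.0913 × 19.7)] = 2053 mg/L.

X ≈ 2050 mg/L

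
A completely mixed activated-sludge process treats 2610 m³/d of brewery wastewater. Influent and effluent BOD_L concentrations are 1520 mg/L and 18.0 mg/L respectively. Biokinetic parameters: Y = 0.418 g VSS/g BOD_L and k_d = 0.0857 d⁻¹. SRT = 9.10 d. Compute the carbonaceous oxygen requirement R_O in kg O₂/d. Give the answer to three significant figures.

The observed yield is Y_obs = Y/(1 + k_d·θ_c) = 0.418 / (1 + 0.0857 × 9.10) = 0.418 / 1.780 = 0.2348 g VSS per g BOD_L removed.
Substrate removed = Q·(S₀ − S) = 2610 m³/d × (1520 − 18.0) g/m³ = 3.92×10^6 g/d = 3920 kg/d.
P_X = Y_obs·Q·(S₀ − S) = 0.2348 × 3920 = 920.7 kg VSS/d.
R_O = Q·ΔS − 1.42 P_X = 3920 − 1307 = 2613 kg O₂/d.

R_O ≈ 2610 kg O₂/d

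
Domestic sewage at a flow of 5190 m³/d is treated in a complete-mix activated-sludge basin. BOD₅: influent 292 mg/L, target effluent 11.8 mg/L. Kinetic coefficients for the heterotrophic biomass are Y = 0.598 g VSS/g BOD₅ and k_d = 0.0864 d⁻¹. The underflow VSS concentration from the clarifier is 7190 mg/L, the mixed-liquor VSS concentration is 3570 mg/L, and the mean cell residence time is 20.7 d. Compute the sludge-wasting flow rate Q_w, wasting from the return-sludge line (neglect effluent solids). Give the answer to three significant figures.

From the SRT design equation V = Y Q (S₀−S) θ_c / [X (1 + k_d θ_c)] = 0.598 × 5190 × (292 − 11.8) × 20.7 / [3570 × (1 + 0.0864 × 20.7)] = 1.8×10^7 / 9955 = 1808 m³.
Q_w = (V·X)/(θ_c X_r) = 1808 × 3570 / (20.7 × 7190) = 43.38 m³/d.

Q_w ≈ 43.4 m³/d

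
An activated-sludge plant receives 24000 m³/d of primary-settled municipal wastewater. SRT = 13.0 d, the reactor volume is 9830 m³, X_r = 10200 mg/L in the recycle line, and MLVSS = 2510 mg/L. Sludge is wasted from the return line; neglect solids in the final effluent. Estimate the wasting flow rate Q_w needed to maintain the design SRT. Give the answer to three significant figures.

Wasting from the return line (neglecting effluent solids): Q_w = V·X / (θ_c·X_r) = 9830 × 2510 / (13.0 × 10200) = 186.1 m³/d.

Q_w ≈ 186 m³/d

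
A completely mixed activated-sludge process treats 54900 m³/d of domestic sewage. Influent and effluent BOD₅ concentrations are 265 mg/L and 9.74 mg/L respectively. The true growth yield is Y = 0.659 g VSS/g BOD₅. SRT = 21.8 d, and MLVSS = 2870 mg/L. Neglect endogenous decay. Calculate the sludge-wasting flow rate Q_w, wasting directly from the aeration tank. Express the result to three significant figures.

Q_w ≈ 3220 m³/d

V·X = Y·Q·ΔS·θ_c gives V = 0.659 × 54900 × (265 − 9.74) × 21.8 / 2870 = 70148 m³.
For wasting at MLVSS concentration, Q_w = V/θ_c = 70148/21.8 = 3218 m³/d.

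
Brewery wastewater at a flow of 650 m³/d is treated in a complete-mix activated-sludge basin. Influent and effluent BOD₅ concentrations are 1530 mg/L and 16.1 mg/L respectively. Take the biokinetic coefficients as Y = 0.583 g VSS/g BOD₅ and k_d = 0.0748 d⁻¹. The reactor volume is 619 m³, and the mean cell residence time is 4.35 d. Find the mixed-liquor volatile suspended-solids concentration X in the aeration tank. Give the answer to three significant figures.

From V·X·(1 + k_d·θ_c) = Y·Q·(S₀ − S)·θ_c: X = 0.583 × 650 × (1530 − 16.1) × 4.35 / [619 × (1 + 0.0748 × 4.35)] = 3042 mg/L.

X ≈ 3040 mg/L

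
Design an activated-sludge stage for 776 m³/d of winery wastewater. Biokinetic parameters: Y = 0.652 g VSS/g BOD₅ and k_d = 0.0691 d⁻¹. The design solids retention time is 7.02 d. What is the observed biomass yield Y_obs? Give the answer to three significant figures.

Y_obs ≈ 0.439 g VSS/g BOD₅

The observed yield is Y_obs = Y/(1 + k_d·θ_c) = 0.652 / (1 + 0.0691 × 7.02) = 0.652 / 1.485 = 0.4390 g VSS per g BOD₅ removed.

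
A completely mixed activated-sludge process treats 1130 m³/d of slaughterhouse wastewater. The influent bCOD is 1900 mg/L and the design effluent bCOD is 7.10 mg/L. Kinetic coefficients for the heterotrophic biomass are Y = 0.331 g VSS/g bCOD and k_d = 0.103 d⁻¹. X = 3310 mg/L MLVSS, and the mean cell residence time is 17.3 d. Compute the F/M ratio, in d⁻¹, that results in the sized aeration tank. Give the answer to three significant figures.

Rearranging the biomass balance for a CMAS with decay, V = Y·Q·ΔS·θ_c / [X·(1+k_d θ_c)] = 0.331 × 1130 × (1900 − 7.10) × 17.3 / [3310 × (1 + 0.103 × 17.3)] = 1.22×10^7 / 9208 = 1330 m³.
F/M = applied load / biomass = Q·S₀/(V·X) = 1130 × 1900 / (1330 × 3310) = 0.4876 d⁻¹.

F/M ≈ 0.488 d⁻¹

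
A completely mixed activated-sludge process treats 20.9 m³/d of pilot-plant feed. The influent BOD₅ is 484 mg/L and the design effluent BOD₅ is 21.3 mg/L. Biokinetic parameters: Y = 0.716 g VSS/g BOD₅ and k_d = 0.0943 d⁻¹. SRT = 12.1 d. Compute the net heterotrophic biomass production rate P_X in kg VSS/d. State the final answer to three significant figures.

Observed yield with endogenous decay: Y_obs = Y / (1 + k_d·θ_c) = 0.716 / (1 + 0.0943 × 12.1) = 0.716 / 2.141 = 0.3344 g VSS/g BOD₅.
ΔS = 484 − 21.3 = 462.7 mg/L, so the substrate removal rate is 20.9 × 462.7/1000 = 9.670 kg BOD₅/d.
Net biomass production P_X = Y_obs × Q·(S₀ − S) = 0.3344 × 9.670 = 3.234 kg VSS/d.

P_X ≈ 3.23 kg VSS/d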